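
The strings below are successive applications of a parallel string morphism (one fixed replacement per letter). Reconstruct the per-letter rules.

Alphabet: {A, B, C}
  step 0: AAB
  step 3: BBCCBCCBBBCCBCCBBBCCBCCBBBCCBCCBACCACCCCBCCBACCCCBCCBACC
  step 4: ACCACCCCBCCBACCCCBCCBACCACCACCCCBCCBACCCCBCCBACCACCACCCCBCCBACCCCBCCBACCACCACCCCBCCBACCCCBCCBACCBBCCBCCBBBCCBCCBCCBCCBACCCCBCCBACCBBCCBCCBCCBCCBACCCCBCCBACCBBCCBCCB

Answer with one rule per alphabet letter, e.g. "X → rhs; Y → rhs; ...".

A->BB, B->ACC, C->CCB

  step 3 ⇒ step 4: BBCCBCCBBBCCBCCBBBCCBCCBBBCCBCCBACCACCCCBCCBACCCCBCCBACC ⇒ ACC·ACC·CCB·CCB·ACC·CCB·CCB·ACC·ACC·ACC·CCB·CCB·ACC·CCB·CCB·ACC·ACC·ACC·CCB·CCB·ACC·CCB·CCB·ACC·ACC·ACC·CCB·CCB·ACC·CCB·CCB·ACC·BB·CCB·CCB·BB·CCB·CCB·CCB·CCB·ACC·CCB·CCB·ACC·BB·CCB·CCB·CCB·CCB·ACC·CCB·CCB·ACC·BB·CCB·CCB
    A ↦ BB
    B ↦ ACC
    C ↦ CCB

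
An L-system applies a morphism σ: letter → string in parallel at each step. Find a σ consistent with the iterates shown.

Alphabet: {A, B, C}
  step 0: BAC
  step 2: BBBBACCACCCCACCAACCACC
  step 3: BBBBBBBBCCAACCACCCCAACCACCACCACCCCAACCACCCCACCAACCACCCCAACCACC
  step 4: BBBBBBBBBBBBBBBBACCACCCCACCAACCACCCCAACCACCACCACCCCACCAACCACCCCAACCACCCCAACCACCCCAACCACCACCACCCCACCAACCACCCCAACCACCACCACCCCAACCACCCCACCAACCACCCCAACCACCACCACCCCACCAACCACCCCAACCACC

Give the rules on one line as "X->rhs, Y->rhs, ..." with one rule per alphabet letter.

A->CCA, B->BB, C->ACC

  step 3 ⇒ step 4: BBBBBBBBCCAACCACCCCAACCACCACCACCCCAACCACCCCACCAACCACCCCAACCACC ⇒ BB·BB·BB·BB·BB·BB·BB·BB·ACC·ACC·CCA·CCA·ACC·ACC·CCA·ACC·ACC·ACC·ACC·CCA·CCA·ACC·ACC·CCA·ACC·ACC·CCA·ACC·ACC·CCA·ACC·ACC·ACC·ACC·CCA·CCA·ACC·ACC·CCA·ACC·ACC·ACC·ACC·CCA·ACC·ACC·CCA·CCA·ACC·ACC·CCA·ACC·ACC·ACC·ACC·CCA·CCA·ACC·ACC·CCA·ACC·ACC
    A ↦ CCA
    B ↦ BB
    C ↦ ACC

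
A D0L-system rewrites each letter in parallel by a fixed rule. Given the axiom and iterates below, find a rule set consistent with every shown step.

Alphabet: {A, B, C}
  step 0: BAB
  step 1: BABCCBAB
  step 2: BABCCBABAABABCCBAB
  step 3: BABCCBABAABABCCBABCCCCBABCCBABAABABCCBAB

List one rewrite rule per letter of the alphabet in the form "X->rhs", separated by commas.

A->CC, B->BAB, C->A

  step 2 ⇒ step 3: BABCCBABAABABCCBAB ⇒ BAB·CC·BAB·A·A·BAB·CC·BAB·CC·CC·BAB·CC·BAB·A·A·BAB·CC·BAB
    A ↦ CC
    B ↦ BAB
    C ↦ A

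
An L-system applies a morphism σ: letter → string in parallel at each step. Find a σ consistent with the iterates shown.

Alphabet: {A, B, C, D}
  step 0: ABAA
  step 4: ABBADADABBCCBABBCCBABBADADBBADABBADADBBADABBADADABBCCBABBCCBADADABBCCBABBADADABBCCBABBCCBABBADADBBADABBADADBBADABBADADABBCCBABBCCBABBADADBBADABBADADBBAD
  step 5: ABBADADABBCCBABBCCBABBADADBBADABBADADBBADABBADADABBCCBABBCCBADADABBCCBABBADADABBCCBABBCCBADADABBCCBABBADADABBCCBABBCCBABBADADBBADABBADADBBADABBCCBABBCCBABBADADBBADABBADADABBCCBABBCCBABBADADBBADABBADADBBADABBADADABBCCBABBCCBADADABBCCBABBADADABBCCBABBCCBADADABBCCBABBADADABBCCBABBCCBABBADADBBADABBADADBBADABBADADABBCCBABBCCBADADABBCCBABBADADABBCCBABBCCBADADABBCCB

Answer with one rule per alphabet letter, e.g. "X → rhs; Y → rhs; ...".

  step 4 ⇒ step 5: ABBADADABBCCBABBCCBABBADADBBADABBADADBBADABBADADABBCCBABBCCBADADABBCCBABBADADABBCCBABBCCBABBADADBBADABBADADBBADABBADADABBCCBABBCCBABBADADBBADABBADADBBAD ⇒ ABB·AD·AD·ABB·CCB·ABB·CCB·ABB·AD·AD·B·B·AD·ABB·AD·AD·B·B·AD·ABB·AD·AD·ABB·CCB·ABB·CCB·AD·AD·ABB·CCB·ABB·AD·AD·ABB·CCB·ABB·CCB·AD·AD·ABB·CCB·ABB·AD·AD·ABB·CCB·ABB·CCB·ABB·AD·AD·B·B·AD·ABB·AD·AD·B·B·AD·ABB·CCB·ABB·CCB·ABB·AD·AD·B·B·AD·ABB·AD·AD·ABB·CCB·ABB·CCB·ABB·AD·AD·B·B·AD·ABB·AD·AD·B·B·AD·ABB·AD·AD·ABB·CCB·ABB·CCB·AD·AD·ABB·CCB·ABB·AD·AD·ABB·CCB·ABB·CCB·AD·AD·ABB·CCB·ABB·AD·AD·ABB·CCB·ABB·CCB·ABB·AD·AD·B·B·AD·ABB·AD·AD·B·B·AD·ABB·AD·AD·ABB·CCB·ABB·CCB·AD·AD·ABB·CCB·ABB·AD·AD·ABB·CCB·ABB·CCB·AD·AD·ABB·CCB
    A ↦ ABB
    B ↦ AD
    C ↦ B
    D ↦ CCB

A->ABB, B->AD, C->B, D->CCB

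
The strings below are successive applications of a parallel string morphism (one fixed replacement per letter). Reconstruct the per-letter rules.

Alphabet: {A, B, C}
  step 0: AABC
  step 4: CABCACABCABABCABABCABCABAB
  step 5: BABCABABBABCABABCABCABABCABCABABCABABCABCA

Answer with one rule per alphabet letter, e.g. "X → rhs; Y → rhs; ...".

A->B, B->CA, C->BA

  step 4 ⇒ step 5: CABCACABCABABCABABCABCABAB ⇒ BA·B·CA·BA·B·BA·B·CA·BA·B·CA·B·CA·BA·B·CA·B·CA·BA·B·CA·BA·B·CA·B·CA
    A ↦ B
    B ↦ CA
    C ↦ BA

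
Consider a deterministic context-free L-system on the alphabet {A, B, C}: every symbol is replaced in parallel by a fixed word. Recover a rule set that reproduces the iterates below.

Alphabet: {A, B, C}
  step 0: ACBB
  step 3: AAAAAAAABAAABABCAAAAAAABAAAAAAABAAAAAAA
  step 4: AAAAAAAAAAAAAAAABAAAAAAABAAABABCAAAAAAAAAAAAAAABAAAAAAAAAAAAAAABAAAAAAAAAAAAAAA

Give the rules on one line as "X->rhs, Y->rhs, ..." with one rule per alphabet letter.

  step 3 ⇒ step 4: AAAAAAAABAAABABCAAAAAAABAAAAAAABAAAAAAA ⇒ AA·AA·AA·AA·AA·AA·AA·AA·BA·AA·AA·AA·BA·AA·BA·BCA·AA·AA·AA·AA·AA·AA·AA·BA·AA·AA·AA·AA·AA·AA·AA·BA·AA·AA·AA·AA·AA·AA·AA
    A ↦ AA
    B ↦ BA
    C ↦ BCA

A->AA, B->BA, C->BCA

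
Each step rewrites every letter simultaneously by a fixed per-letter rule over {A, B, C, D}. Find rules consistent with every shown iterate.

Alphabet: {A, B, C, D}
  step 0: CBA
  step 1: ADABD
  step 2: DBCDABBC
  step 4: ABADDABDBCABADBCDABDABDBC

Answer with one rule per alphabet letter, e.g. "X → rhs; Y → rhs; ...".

  step 1 ⇒ step 2: ADABD ⇒ D·BC·D·AB·BC
    A ↦ D
    B ↦ AB
    D ↦ BC
  step 0 ⇒ step 1: CBA ⇒ AD·AB·D
    C ↦ AD

A->D, B->AB, C->AD, D->BC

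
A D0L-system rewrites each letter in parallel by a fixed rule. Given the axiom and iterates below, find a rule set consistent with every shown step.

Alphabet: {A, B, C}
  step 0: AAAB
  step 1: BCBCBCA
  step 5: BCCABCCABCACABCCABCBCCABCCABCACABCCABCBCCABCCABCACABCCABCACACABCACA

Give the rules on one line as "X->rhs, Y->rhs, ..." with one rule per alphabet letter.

  step 0 ⇒ step 1: AAAB ⇒ BC·BC·BC·A
    A ↦ BC
    B ↦ A
    C ↦ CA  (constrained at step 1)

A->BC, B->A, C->CA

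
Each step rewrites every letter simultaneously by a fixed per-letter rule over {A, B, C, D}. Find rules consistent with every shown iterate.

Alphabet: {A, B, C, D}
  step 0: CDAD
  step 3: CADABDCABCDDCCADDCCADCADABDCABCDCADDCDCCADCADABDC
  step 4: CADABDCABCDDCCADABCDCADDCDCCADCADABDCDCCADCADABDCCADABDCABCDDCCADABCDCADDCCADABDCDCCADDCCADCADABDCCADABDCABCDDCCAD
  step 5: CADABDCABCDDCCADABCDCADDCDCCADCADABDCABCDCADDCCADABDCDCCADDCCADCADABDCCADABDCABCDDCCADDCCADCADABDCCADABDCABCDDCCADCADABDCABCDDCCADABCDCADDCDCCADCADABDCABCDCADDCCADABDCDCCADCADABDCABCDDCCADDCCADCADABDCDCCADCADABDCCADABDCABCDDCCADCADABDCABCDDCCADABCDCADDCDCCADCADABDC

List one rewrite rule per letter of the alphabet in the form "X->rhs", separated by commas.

  step 4 ⇒ step 5: CADABDCABCDDCCADABCDCADDCDCCADCADABDCDCCADCADABDCCADABDCABCDDCCADABCDCADDCCADABDCDCCADDCCADCADABDCCADABDCABCDDCCAD ⇒ CAD·AB·DC·AB·CD·DC·CAD·AB·CD·CAD·DC·DC·CAD·CAD·AB·DC·AB·CD·CAD·DC·CAD·AB·DC·DC·CAD·DC·CAD·CAD·AB·DC·CAD·AB·DC·AB·CD·DC·CAD·DC·CAD·CAD·AB·DC·CAD·AB·DC·AB·CD·DC·CAD·CAD·AB·DC·AB·CD·DC·CAD·AB·CD·CAD·DC·DC·CAD·CAD·AB·DC·AB·CD·CAD·DC·CAD·AB·DC·DC·CAD·CAD·AB·DC·AB·CD·DC·CAD·DC·CAD·CAD·AB·DC·DC·CAD·CAD·AB·DC·CAD·AB·DC·AB·CD·DC·CAD·CAD·AB·DC·AB·CD·DC·CAD·AB·CD·CAD·DC·DC·CAD·CAD·AB·DC
    A ↦ AB
    B ↦ CD
    C ↦ CAD
    D ↦ DC

A->AB, B->CD, C->CAD, D->DC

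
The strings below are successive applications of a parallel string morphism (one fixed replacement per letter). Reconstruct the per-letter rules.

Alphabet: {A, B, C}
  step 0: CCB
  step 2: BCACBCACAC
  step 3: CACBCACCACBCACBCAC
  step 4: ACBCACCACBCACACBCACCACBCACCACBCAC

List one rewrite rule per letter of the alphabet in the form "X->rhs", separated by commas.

  step 3 ⇒ step 4: CACBCACCACBCACBCAC ⇒ AC·BC·AC·C·AC·BC·AC·AC·BC·AC·C·AC·BC·AC·C·AC·BC·AC
    A ↦ BC
    B ↦ C
    C ↦ AC

A->BC, B->C, C->AC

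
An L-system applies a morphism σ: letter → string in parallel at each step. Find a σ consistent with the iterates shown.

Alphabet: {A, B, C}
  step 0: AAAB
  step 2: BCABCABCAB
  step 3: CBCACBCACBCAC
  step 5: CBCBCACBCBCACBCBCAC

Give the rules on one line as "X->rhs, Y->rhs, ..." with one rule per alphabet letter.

A->CA, B->C, C->B

  step 2 ⇒ step 3: BCABCABCAB ⇒ C·B·CA·C·B·CA·C·B·CA·C
    A ↦ CA
    B ↦ C
    C ↦ B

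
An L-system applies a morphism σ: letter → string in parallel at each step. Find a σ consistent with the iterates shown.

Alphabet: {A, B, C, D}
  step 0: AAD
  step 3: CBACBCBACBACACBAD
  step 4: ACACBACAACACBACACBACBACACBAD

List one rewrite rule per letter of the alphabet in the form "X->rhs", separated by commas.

  step 3 ⇒ step 4: CBACBCBACBACACBAD ⇒ A·CA·CB·A·CA·A·CA·CB·A·CA·CB·A·CB·A·CA·CB·AD
    A ↦ CB
    B ↦ CA
    C ↦ A
    D ↦ AD

A->CB, B->CA, C->A, D->AD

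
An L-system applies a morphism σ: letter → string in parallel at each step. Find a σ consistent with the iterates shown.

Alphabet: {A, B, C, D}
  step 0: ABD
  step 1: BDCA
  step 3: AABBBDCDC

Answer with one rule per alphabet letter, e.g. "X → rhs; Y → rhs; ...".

A->B, B->DC, C->AB, D->A

  step 0 ⇒ step 1: ABD ⇒ B·DC·A
    A ↦ B
    B ↦ DC
    D ↦ A
    C ↦ AB  (constrained at step 1)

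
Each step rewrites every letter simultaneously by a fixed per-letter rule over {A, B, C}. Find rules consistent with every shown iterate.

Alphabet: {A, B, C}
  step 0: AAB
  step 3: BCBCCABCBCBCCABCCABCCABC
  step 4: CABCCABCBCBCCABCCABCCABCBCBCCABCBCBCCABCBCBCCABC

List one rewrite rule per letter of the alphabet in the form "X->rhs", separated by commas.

  step 3 ⇒ step 4: BCBCCABCBCBCCABCCABCCABC ⇒ CA·BC·CA·BC·BC·BC·CA·BC·CA·BC·CA·BC·BC·BC·CA·BC·BC·BC·CA·BC·BC·BC·CA·BC
    A ↦ BC
    B ↦ CA
    C ↦ BC

A->BC, B->CA, C->BC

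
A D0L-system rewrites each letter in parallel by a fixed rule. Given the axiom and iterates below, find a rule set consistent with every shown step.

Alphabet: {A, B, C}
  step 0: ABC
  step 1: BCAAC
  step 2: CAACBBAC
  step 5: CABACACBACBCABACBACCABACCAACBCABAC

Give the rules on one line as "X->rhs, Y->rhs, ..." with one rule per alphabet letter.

  step 1 ⇒ step 2: BCAAC ⇒ CA·AC·B·B·AC
    A ↦ B
    B ↦ CA
    C ↦ AC

A->B, B->CA, C->AC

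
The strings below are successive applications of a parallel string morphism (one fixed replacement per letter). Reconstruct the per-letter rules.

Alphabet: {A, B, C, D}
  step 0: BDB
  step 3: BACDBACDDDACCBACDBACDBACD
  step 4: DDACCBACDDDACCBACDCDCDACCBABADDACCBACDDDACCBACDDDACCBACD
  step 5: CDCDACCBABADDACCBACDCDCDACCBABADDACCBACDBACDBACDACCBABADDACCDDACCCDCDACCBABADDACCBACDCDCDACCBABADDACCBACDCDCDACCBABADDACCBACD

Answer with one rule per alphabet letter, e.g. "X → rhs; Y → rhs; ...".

  step 4 ⇒ step 5: DDACCBACDDDACCBACDCDCDACCBABADDACCBACDDDACCBACDDDACCBACD ⇒ CD·CD·ACC·BA·BA·DD·ACC·BA·CD·CD·CD·ACC·BA·BA·DD·ACC·BA·CD·BA·CD·BA·CD·ACC·BA·BA·DD·ACC·DD·ACC·CD·CD·ACC·BA·BA·DD·ACC·BA·CD·CD·CD·ACC·BA·BA·DD·ACC·BA·CD·CD·CD·ACC·BA·BA·DD·ACC·BA·CD
    A ↦ ACC
    B ↦ DD
    C ↦ BA
    D ↦ CD

A->ACC, B->DD, C->BA, D->CD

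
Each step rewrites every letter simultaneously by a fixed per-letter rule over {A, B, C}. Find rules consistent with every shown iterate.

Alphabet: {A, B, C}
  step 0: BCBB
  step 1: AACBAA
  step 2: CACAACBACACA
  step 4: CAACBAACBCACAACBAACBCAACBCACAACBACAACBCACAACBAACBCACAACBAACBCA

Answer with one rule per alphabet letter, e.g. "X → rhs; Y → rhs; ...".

A->CA, B->A, C->ACB

  step 1 ⇒ step 2: AACBAA ⇒ CA·CA·ACB·A·CA·CA
    A ↦ CA
    B ↦ A
    C ↦ ACB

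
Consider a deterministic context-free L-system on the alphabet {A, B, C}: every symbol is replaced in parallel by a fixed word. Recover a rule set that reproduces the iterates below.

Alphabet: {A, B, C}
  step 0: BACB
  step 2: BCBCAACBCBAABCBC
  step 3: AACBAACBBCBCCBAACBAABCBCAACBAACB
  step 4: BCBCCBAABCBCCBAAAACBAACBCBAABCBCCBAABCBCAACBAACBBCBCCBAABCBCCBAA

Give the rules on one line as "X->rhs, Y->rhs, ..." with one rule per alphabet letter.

  step 3 ⇒ step 4: AACBAACBBCBCCBAACBAABCBCAACBAACB ⇒ BC·BC·CB·AA·BC·BC·CB·AA·AA·CB·AA·CB·CB·AA·BC·BC·CB·AA·BC·BC·AA·CB·AA·CB·BC·BC·CB·AA·BC·BC·CB·AA
    A ↦ BC
    B ↦ AA
    C ↦ CB

A->BC, B->AA, C->CB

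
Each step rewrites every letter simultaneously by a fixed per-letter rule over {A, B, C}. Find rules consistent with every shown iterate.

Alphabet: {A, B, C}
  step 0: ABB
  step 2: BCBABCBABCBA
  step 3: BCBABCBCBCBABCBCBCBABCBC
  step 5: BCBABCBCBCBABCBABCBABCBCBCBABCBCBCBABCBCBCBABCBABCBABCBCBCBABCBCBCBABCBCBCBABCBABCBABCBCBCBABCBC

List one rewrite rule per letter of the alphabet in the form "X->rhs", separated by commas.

  step 2 ⇒ step 3: BCBABCBABCBA ⇒ BC·BA·BC·BC·BC·BA·BC·BC·BC·BA·BC·BC
    A ↦ BC
    B ↦ BC
    C ↦ BA

A->BC, B->BC, C->BA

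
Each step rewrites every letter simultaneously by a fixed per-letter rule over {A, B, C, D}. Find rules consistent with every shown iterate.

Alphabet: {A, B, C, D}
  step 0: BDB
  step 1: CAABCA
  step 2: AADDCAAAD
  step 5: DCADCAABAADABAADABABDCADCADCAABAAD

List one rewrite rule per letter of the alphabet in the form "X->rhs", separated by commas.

A->D, B->CA, C->AA, D->AB

  step 1 ⇒ step 2: CAABCA ⇒ AA·D·D·CA·AA·D
    A ↦ D
    B ↦ CA
    C ↦ AA
  step 0 ⇒ step 1: BDB ⇒ CA·AB·CA
    D ↦ AB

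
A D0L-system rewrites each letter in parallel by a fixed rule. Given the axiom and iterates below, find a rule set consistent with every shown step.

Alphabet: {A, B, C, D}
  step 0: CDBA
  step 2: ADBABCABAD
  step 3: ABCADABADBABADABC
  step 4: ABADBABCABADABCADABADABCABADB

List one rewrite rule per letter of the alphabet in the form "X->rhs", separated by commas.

  step 3 ⇒ step 4: ABCADABADBABADABC ⇒ AB·AD·B·AB·C·AB·AD·AB·C·AD·AB·AD·AB·C·AB·AD·B
    A ↦ AB
    B ↦ AD
    C ↦ B
    D ↦ C

A->AB, B->AD, C->B, D->C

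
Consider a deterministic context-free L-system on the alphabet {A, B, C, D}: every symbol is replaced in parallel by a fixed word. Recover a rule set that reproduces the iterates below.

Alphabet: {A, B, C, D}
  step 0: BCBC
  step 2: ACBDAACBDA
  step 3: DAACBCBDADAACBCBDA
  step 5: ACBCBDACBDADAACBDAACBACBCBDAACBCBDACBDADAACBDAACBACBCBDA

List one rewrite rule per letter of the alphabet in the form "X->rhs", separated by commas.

  step 2 ⇒ step 3: ACBDAACBDA ⇒ DA·A·CB·CB·DA·DA·A·CB·CB·DA
    A ↦ DA
    B ↦ CB
    C ↦ A
    D ↦ CB

A->DA, B->CB, C->A, D->CB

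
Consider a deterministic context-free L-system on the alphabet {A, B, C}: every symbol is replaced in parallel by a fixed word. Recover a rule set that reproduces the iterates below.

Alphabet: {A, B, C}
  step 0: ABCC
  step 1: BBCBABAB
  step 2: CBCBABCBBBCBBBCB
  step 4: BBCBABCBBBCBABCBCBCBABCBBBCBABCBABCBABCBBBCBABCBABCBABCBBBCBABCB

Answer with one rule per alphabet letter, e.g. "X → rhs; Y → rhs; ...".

A->BB, B->CB, C->AB

  step 1 ⇒ step 2: BBCBABAB ⇒ CB·CB·AB·CB·BB·CB·BB·CB
    A ↦ BB
    B ↦ CB
    C ↦ AB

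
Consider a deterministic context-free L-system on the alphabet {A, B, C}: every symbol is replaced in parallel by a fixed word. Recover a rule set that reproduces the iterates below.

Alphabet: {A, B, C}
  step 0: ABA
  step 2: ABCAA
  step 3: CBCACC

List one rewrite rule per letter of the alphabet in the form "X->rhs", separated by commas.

  step 2 ⇒ step 3: ABCAA ⇒ C·BC·A·C·C
    A ↦ C
    B ↦ BC
    C ↦ A

A->C, B->BC, C->A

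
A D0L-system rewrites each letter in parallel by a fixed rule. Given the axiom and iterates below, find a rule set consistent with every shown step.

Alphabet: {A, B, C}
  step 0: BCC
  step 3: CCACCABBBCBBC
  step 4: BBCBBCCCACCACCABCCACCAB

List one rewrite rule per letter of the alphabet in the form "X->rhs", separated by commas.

A->C, B->CCA, C->B

  step 3 ⇒ step 4: CCACCABBBCBBC ⇒ B·B·C·B·B·C·CCA·CCA·CCA·B·CCA·CCA·B
    A ↦ C
    B ↦ CCA
    C ↦ B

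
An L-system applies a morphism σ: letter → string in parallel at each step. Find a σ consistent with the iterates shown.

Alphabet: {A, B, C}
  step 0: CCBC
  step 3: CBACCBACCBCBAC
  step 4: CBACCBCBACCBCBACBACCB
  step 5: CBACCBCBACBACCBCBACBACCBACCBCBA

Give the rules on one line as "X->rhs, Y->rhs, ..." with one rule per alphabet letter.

  step 4 ⇒ step 5: CBACCBCBACCBCBACBACCB ⇒ CB·A·C·CB·CB·A·CB·A·C·CB·CB·A·CB·A·C·CB·A·C·CB·CB·A
    A ↦ C
    B ↦ A
    C ↦ CB

A->C, B->A, C->CB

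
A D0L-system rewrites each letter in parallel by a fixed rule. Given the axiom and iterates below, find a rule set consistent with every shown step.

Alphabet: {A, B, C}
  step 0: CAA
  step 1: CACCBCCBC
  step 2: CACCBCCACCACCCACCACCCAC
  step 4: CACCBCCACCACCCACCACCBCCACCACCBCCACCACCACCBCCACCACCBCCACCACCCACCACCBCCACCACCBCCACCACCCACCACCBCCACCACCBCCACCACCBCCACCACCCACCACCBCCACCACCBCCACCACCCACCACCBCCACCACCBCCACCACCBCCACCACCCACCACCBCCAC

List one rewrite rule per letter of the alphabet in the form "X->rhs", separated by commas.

A->CBC, B->C, C->CAC

  step 1 ⇒ step 2: CACCBCCBC ⇒ CAC·CBC·CAC·CAC·C·CAC·CAC·C·CAC
    A ↦ CBC
    B ↦ C
    C ↦ CAC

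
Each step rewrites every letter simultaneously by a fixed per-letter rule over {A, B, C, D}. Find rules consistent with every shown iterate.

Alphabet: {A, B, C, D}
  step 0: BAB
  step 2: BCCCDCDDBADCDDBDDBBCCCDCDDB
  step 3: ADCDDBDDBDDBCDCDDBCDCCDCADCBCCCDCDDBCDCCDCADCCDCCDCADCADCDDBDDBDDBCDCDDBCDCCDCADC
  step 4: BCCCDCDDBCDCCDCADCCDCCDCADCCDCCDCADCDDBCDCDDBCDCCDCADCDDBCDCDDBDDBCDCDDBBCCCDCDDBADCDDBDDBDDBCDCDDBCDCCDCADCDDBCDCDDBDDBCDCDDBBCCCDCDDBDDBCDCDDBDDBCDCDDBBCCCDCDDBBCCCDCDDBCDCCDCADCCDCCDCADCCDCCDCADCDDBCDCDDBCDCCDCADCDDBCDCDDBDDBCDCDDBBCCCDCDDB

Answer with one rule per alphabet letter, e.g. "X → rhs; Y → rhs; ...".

A->BCC, B->ADC, C->DDB, D->CDC

  step 3 ⇒ step 4: ADCDDBDDBDDBCDCDDBCDCCDCADCBCCCDCDDBCDCCDCADCCDCCDCADCADCDDBDDBDDBCDCDDBCDCCDCADC ⇒ BCC·CDC·DDB·CDC·CDC·ADC·CDC·CDC·ADC·CDC·CDC·ADC·DDB·CDC·DDB·CDC·CDC·ADC·DDB·CDC·DDB·DDB·CDC·DDB·BCC·CDC·DDB·ADC·DDB·DDB·DDB·CDC·DDB·CDC·CDC·ADC·DDB·CDC·DDB·DDB·CDC·DDB·BCC·CDC·DDB·DDB·CDC·DDB·DDB·CDC·DDB·BCC·CDC·DDB·BCC·CDC·DDB·CDC·CDC·ADC·CDC·CDC·ADC·CDC·CDC·ADC·DDB·CDC·DDB·CDC·CDC·ADC·DDB·CDC·DDB·DDB·CDC·DDB·BCC·CDC·DDB
    A ↦ BCC
    B ↦ ADC
    C ↦ DDB
    D ↦ CDC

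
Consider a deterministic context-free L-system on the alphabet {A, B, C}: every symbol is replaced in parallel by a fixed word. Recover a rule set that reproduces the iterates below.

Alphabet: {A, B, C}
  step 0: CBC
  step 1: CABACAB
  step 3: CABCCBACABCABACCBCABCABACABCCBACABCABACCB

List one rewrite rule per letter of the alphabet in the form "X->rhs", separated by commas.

A->CCB, B->A, C->CAB

  step 0 ⇒ step 1: CBC ⇒ CAB·A·CAB
    B ↦ A
    C ↦ CAB
    A ↦ CCB  (constrained at step 1)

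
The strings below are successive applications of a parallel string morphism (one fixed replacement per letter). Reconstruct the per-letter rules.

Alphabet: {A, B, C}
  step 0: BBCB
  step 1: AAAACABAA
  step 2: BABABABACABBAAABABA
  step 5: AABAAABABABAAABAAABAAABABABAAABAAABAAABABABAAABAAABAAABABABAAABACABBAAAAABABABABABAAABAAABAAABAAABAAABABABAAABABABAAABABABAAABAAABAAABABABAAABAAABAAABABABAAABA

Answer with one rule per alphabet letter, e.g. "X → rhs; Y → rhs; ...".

A->BA, B->AA, C->CAB

  step 1 ⇒ step 2: AAAACABAA ⇒ BA·BA·BA·BA·CAB·BA·AA·BA·BA
    A ↦ BA
    B ↦ AA
    C ↦ CAB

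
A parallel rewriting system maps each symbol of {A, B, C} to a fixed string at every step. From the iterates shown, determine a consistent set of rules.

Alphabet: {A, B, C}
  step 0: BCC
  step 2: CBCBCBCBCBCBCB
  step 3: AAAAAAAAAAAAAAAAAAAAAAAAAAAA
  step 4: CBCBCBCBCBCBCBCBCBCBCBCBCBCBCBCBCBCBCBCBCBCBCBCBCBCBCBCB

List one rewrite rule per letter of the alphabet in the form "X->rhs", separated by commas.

  step 3 ⇒ step 4: AAAAAAAAAAAAAAAAAAAAAAAAAAAA ⇒ CB·CB·CB·CB·CB·CB·CB·CB·CB·CB·CB·CB·CB·CB·CB·CB·CB·CB·CB·CB·CB·CB·CB·CB·CB·CB·CB·CB
    A ↦ CB
  step 2 ⇒ step 3: CBCBCBCBCBCBCB ⇒ AAA·A·AAA·A·AAA·A·AAA·A·AAA·A·AAA·A·AAA·A
    B ↦ A
  step 2 ⇒ step 3: CBCBCBCBCBCBCB ⇒ AAA·A·AAA·A·AAA·A·AAA·A·AAA·A·AAA·A·AAA·A
    C ↦ AAA

A->CB, B->A, C->AAA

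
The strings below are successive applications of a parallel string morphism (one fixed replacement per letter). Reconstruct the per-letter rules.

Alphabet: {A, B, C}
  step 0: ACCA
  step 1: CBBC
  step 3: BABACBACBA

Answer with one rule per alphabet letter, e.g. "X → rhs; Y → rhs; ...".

  step 0 ⇒ step 1: ACCA ⇒ C·B·B·C
    A ↦ C
    C ↦ B
    B ↦ BA  (constrained at step 1)

A->C, B->BA, C->B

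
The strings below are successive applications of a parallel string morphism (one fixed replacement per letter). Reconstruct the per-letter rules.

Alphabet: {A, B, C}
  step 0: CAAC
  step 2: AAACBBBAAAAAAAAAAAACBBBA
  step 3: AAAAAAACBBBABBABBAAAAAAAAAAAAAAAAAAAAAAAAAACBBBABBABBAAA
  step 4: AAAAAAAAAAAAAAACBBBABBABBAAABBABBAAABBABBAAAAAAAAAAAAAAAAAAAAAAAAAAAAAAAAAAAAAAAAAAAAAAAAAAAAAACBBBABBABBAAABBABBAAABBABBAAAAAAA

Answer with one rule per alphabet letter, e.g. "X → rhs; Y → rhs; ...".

A->AA, B->BBA, C->ACB

  step 3 ⇒ step 4: AAAAAAACBBBABBABBAAAAAAAAAAAAAAAAAAAAAAAAAACBBBABBABBAAA ⇒ AA·AA·AA·AA·AA·AA·AA·ACB·BBA·BBA·BBA·AA·BBA·BBA·AA·BBA·BBA·AA·AA·AA·AA·AA·AA·AA·AA·AA·AA·AA·AA·AA·AA·AA·AA·AA·AA·AA·AA·AA·AA·AA·AA·AA·AA·ACB·BBA·BBA·BBA·AA·BBA·BBA·AA·BBA·BBA·AA·AA·AA
    A ↦ AA
    B ↦ BBA
    C ↦ ACB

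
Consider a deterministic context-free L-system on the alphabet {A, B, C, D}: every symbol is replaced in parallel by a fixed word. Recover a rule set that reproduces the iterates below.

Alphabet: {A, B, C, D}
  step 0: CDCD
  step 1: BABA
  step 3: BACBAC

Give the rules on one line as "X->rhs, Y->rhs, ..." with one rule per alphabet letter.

A->DB, B->C, C->B, D->A

  step 0 ⇒ step 1: CDCD ⇒ B·A·B·A
    C ↦ B
    D ↦ A
    A ↦ DB  (constrained at step 1)
    B ↦ C  (constrained at step 1)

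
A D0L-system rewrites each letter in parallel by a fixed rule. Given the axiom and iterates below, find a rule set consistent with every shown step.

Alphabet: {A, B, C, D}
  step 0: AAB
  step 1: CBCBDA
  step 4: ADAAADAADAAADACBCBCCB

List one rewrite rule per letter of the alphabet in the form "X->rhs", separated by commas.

A->CB, B->DA, C->A, D->C

  step 0 ⇒ step 1: AAB ⇒ CB·CB·DA
    A ↦ CB
    B ↦ DA
    C ↦ A  (constrained at step 1)
    D ↦ C  (constrained at step 1)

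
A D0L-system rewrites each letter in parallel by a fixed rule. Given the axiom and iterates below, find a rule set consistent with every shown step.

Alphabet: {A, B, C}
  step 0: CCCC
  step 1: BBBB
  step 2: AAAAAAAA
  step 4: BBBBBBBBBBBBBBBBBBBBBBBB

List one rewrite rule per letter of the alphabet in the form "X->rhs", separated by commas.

  step 1 ⇒ step 2: BBBB ⇒ AA·AA·AA·AA
    B ↦ AA
    A ↦ CCC  (constrained at step 2)
  step 0 ⇒ step 1: CCCC ⇒ B·B·B·B
    C ↦ B

A->CCC, B->AA, C->B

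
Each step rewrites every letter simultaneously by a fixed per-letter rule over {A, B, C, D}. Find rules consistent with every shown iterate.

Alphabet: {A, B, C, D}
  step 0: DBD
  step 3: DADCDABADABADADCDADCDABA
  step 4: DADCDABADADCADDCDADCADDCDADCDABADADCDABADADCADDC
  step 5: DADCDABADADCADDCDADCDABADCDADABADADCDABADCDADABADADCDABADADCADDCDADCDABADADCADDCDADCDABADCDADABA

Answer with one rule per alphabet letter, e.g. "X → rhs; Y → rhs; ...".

  step 4 ⇒ step 5: DADCDABADADCADDCDADCADDCDADCDABADADCDABADADCADDC ⇒ DA·DC·DA·BA·DA·DC·AD·DC·DA·DC·DA·BA·DC·DA·DA·BA·DA·DC·DA·BA·DC·DA·DA·BA·DA·DC·DA·BA·DA·DC·AD·DC·DA·DC·DA·BA·DA·DC·AD·DC·DA·DC·DA·BA·DC·DA·DA·BA
    A ↦ DC
    B ↦ AD
    C ↦ BA
    D ↦ DA

A->DC, B->AD, C->BA, D->DA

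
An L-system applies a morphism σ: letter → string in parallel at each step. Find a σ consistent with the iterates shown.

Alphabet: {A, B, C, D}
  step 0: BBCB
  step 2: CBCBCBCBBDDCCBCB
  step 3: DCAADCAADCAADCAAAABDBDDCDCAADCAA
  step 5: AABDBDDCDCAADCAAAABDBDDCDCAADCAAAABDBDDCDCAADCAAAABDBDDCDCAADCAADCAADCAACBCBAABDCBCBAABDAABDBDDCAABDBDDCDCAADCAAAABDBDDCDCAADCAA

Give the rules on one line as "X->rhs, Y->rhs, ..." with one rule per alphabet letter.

  step 2 ⇒ step 3: CBCBCBCBBDDCCBCB ⇒ DC·AA·DC·AA·DC·AA·DC·AA·AA·BD·BD·DC·DC·AA·DC·AA
    B ↦ AA
    C ↦ DC
    D ↦ BD
    A ↦ CB  (constrained at step 3)

A->CB, B->AA, C->DC, D->BD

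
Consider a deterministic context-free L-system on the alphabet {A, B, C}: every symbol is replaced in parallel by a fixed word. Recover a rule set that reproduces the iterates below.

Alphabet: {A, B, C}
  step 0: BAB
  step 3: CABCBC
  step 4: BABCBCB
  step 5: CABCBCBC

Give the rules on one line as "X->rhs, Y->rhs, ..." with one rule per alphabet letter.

A->AB, B->C, C->B

  step 4 ⇒ step 5: BABCBCB ⇒ C·AB·C·B·C·B·C
    A ↦ AB
    B ↦ C
    C ↦ B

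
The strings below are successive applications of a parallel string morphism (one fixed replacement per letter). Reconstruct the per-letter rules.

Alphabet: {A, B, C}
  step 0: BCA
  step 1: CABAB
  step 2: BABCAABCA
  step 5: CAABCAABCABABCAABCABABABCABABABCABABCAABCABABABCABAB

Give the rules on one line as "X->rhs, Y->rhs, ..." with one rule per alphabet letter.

A->AB, B->CA, C->B

  step 1 ⇒ step 2: CABAB ⇒ B·AB·CA·AB·CA
    A ↦ AB
    B ↦ CA
    C ↦ B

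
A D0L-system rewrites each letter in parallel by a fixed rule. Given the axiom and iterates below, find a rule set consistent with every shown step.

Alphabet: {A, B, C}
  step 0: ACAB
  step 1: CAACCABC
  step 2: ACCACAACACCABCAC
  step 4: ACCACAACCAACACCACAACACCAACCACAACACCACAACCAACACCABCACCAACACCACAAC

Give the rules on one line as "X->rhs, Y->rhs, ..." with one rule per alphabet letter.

A->CA, B->BC, C->AC

  step 1 ⇒ step 2: CAACCABC ⇒ AC·CA·CA·AC·AC·CA·BC·AC
    A ↦ CA
    B ↦ BC
    C ↦ AC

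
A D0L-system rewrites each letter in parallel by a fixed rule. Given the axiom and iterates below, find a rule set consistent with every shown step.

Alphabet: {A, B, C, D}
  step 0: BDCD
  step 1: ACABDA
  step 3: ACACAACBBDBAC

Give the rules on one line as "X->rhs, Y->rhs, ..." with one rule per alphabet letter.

  step 0 ⇒ step 1: BDCD ⇒ AC·A·BD·A
    B ↦ AC
    C ↦ BD
    D ↦ A
    A ↦ B  (constrained at step 1)

A->B, B->AC, C->BD, D->A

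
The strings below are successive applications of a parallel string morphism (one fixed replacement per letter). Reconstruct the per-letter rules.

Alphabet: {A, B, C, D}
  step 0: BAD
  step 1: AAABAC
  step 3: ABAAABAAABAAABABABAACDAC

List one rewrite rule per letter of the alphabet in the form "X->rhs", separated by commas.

A->AB, B->AA, C->CD, D->AC

  step 0 ⇒ step 1: BAD ⇒ AA·AB·AC
    A ↦ AB
    B ↦ AA
    D ↦ AC
    C ↦ CD  (constrained at step 1)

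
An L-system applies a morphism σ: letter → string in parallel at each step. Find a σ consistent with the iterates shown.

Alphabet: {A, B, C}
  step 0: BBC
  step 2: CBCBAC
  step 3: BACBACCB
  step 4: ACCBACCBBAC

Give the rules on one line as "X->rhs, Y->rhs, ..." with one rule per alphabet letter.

A->C, B->AC, C->B

  step 3 ⇒ step 4: BACBACCB ⇒ AC·C·B·AC·C·B·B·AC
    A ↦ C
    B ↦ AC
    C ↦ B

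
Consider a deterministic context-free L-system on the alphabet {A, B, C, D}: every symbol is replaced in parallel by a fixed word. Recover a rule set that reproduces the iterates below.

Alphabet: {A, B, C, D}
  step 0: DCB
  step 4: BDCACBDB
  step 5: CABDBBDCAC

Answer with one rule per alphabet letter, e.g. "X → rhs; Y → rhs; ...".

A->B, B->C, C->BD, D->A

  step 4 ⇒ step 5: BDCACBDB ⇒ C·A·BD·B·BD·C·A·C
    A ↦ B
    B ↦ C
    C ↦ BD
    D ↦ A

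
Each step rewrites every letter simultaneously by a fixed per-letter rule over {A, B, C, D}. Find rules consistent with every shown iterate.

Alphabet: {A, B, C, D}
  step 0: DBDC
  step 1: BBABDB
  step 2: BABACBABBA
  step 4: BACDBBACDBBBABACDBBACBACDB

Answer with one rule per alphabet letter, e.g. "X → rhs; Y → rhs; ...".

  step 1 ⇒ step 2: BBABDB ⇒ BA·BA·C·BA·B·BA
    A ↦ C
    B ↦ BA
    D ↦ B
  step 0 ⇒ step 1: DBDC ⇒ B·BA·B·DB
    C ↦ DB

A->C, B->BA, C->DB, D->B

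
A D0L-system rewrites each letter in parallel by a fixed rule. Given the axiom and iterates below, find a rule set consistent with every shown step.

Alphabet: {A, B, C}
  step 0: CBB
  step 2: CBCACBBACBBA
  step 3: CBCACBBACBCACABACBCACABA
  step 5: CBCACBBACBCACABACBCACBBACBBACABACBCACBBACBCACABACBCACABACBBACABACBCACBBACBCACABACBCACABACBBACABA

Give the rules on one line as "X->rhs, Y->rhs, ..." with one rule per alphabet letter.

  step 2 ⇒ step 3: CBCACBBACBBA ⇒ CB·CA·CB·BA·CB·CA·CA·BA·CB·CA·CA·BA
    A ↦ BA
    B ↦ CA
    C ↦ CB

A->BA, B->CA, C->CB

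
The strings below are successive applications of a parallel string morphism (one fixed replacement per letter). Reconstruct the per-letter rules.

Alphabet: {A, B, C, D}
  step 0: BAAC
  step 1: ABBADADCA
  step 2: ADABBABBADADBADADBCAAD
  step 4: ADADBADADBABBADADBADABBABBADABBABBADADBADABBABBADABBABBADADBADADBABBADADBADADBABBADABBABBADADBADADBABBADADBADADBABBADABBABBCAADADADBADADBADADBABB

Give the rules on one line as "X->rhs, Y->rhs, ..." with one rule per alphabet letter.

  step 1 ⇒ step 2: ABBADADCA ⇒ AD·ABB·ABB·AD·ADB·AD·ADB·CA·AD
    A ↦ AD
    B ↦ ABB
    C ↦ CA
    D ↦ ADB

A->AD, B->ABB, C->CA, D->ADB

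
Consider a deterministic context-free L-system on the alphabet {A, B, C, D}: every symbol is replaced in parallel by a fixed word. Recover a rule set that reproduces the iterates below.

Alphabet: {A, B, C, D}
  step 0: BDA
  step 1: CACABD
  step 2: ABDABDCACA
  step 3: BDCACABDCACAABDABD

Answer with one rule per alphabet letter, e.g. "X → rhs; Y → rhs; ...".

  step 2 ⇒ step 3: ABDABDCACA ⇒ BD·CAC·A·BD·CAC·A·A·BD·A·BD
    A ↦ BD
    B ↦ CAC
    C ↦ A
    D ↦ A

A->BD, B->CAC, C->A, D->A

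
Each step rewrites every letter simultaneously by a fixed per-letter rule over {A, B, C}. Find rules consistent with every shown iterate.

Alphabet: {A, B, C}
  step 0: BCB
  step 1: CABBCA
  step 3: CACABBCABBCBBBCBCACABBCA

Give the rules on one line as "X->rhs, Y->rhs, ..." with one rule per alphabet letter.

A->CB, B->CA, C->BB

  step 0 ⇒ step 1: BCB ⇒ CA·BB·CA
    B ↦ CA
    C ↦ BB
    A ↦ CB  (constrained at step 1)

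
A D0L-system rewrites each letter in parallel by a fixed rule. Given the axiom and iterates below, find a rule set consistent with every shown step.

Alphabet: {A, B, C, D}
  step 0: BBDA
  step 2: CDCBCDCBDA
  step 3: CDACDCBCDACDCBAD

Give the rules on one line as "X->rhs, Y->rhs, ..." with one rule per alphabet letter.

  step 2 ⇒ step 3: CDCBCDCBDA ⇒ CD·A·CD·CB·CD·A·CD·CB·A·D
    A ↦ D
    B ↦ CB
    C ↦ CD
    D ↦ A

A->D, B->CB, C->CD, D->A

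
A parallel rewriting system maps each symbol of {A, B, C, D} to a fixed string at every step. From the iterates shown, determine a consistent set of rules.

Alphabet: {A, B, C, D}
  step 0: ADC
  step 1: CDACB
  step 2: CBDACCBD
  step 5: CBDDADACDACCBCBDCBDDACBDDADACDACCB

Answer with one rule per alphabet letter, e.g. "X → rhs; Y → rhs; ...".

A->C, B->D, C->CB, D->DA

  step 1 ⇒ step 2: CDACB ⇒ CB·DA·C·CB·D
    A ↦ C
    B ↦ D
    C ↦ CB
    D ↦ DA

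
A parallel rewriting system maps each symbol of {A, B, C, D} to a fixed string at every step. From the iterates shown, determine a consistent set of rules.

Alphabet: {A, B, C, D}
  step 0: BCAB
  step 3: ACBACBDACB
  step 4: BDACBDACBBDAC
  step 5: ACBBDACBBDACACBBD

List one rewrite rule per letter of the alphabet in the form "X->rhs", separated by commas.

  step 4 ⇒ step 5: BDACBDACBBDAC ⇒ AC·B·B·D·AC·B·B·D·AC·AC·B·B·D
    A ↦ B
    B ↦ AC
    C ↦ D
    D ↦ B

A->B, B->AC, C->D, D->B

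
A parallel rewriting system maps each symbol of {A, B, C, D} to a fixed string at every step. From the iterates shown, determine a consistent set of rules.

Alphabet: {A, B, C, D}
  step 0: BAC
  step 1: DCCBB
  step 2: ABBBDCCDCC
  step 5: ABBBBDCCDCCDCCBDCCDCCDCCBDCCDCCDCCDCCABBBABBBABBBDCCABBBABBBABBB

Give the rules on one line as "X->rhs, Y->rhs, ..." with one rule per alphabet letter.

A->B, B->DCC, C->B, D->AB

  step 1 ⇒ step 2: DCCBB ⇒ AB·B·B·DCC·DCC
    B ↦ DCC
    C ↦ B
    D ↦ AB
  step 0 ⇒ step 1: BAC ⇒ DCC·B·B
    A ↦ B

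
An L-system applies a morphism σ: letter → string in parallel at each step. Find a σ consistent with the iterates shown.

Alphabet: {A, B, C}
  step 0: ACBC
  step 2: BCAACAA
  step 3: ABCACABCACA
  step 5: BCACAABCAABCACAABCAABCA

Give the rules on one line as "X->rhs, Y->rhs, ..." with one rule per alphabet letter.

A->CA, B->A, C->B

  step 2 ⇒ step 3: BCAACAA ⇒ A·B·CA·CA·B·CA·CA
    A ↦ CA
    B ↦ A
    C ↦ B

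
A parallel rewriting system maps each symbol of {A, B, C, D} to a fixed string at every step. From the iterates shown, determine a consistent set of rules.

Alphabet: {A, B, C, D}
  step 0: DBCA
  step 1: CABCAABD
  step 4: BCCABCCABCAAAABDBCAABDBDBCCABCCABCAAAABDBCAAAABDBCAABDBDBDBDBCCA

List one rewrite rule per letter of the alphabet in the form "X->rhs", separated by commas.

A->BD, B->BC, C->AA, D->CA

  step 0 ⇒ step 1: DBCA ⇒ CA·BC·AA·BD
    A ↦ BD
    B ↦ BC
    C ↦ AA
    D ↦ CA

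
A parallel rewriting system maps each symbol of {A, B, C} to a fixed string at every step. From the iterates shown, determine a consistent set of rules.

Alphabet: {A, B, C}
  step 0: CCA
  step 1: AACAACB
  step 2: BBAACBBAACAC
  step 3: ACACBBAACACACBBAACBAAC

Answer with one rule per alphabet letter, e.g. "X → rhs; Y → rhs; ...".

A->B, B->AC, C->AAC

  step 2 ⇒ step 3: BBAACBBAACAC ⇒ AC·AC·B·B·AAC·AC·AC·B·B·AAC·B·AAC
    A ↦ B
    B ↦ AC
    C ↦ AAC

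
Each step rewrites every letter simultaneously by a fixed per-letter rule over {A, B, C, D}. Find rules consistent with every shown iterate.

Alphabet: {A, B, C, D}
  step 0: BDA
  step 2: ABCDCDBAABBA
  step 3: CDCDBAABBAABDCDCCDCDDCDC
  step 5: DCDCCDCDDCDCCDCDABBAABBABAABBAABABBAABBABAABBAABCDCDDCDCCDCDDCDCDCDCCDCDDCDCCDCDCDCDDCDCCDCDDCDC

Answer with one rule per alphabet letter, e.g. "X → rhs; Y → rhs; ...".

A->CDC, B->D, C->BA, D->AB

  step 2 ⇒ step 3: ABCDCDBAABBA ⇒ CDC·D·BA·AB·BA·AB·D·CDC·CDC·D·D·CDC
    A ↦ CDC
    B ↦ D
    C ↦ BA
    D ↦ AB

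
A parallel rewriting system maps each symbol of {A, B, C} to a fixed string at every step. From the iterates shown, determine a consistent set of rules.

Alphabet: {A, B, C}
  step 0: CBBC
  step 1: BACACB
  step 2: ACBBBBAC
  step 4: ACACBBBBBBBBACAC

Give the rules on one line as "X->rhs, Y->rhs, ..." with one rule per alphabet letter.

A->B, B->AC, C->B

  step 1 ⇒ step 2: BACACB ⇒ AC·B·B·B·B·AC
    A ↦ B
    B ↦ AC
    C ↦ B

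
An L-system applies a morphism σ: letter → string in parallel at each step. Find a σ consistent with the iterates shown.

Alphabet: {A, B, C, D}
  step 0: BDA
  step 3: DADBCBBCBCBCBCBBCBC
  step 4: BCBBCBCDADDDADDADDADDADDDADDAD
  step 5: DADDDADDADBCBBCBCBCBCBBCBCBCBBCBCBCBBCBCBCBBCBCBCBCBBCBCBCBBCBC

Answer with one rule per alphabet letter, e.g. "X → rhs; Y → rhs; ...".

  step 4 ⇒ step 5: BCBBCBCDADDDADDADDADDADDDADDAD ⇒ D·AD·D·D·AD·D·AD·BC·BBC·BC·BC·BC·BBC·BC·BC·BBC·BC·BC·BBC·BC·BC·BBC·BC·BC·BC·BBC·BC·BC·BBC·BC
    A ↦ BBC
    B ↦ D
    C ↦ AD
    D ↦ BC

A->BBC, B->D, C->AD, D->BC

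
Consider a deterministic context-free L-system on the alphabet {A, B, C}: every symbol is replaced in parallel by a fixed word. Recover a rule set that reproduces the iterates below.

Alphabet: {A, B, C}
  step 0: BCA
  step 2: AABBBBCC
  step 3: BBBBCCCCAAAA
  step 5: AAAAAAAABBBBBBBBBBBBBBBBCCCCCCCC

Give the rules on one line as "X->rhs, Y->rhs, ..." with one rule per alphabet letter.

  step 2 ⇒ step 3: AABBBBCC ⇒ BB·BB·C·C·C·C·AA·AA
    A ↦ BB
    B ↦ C
    C ↦ AA

A->BB, B->C, C->AA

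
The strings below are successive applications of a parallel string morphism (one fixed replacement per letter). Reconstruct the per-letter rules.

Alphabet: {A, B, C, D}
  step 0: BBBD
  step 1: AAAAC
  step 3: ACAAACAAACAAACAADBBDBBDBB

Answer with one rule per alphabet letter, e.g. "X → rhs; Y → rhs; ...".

  step 0 ⇒ step 1: BBBD ⇒ A·A·A·AC
    B ↦ A
    D ↦ AC
    A ↦ DBB  (constrained at step 1)
    C ↦ AAA  (constrained at step 1)

A->DBB, B->A, C->AAA, D->AC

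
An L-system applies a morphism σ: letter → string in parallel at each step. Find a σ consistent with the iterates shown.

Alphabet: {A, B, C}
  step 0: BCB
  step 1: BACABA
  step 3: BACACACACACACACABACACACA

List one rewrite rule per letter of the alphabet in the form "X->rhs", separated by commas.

A->CA, B->BA, C->CA

  step 0 ⇒ step 1: BCB ⇒ BA·CA·BA
    B ↦ BA
    C ↦ CA
    A ↦ CA  (constrained at step 1)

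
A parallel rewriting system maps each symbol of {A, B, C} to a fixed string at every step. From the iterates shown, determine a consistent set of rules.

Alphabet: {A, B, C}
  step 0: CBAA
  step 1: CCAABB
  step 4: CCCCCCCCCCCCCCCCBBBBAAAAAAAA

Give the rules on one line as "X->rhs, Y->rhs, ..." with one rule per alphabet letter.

  step 0 ⇒ step 1: CBAA ⇒ CC·AA·B·B
    A ↦ B
    B ↦ AA
    C ↦ CC

A->B, B->AA, C->CC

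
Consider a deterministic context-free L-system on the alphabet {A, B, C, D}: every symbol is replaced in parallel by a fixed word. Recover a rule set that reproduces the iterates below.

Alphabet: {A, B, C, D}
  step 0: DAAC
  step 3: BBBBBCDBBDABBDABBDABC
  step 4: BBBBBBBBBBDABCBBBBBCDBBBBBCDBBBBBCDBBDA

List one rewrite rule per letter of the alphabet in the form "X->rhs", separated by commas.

A->D, B->BB, C->DA, D->BC

  step 3 ⇒ step 4: BBBBBCDBBDABBDABBDABC ⇒ BB·BB·BB·BB·BB·DA·BC·BB·BB·BC·D·BB·BB·BC·D·BB·BB·BC·D·BB·DA
    A ↦ D
    B ↦ BB
    C ↦ DA
    D ↦ BC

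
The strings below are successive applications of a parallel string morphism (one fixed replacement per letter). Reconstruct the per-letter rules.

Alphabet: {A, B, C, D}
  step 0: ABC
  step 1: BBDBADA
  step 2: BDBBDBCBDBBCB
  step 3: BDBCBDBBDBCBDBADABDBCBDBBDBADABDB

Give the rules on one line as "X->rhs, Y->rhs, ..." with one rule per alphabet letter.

  step 2 ⇒ step 3: BDBBDBCBDBBCB ⇒ BDB·C·BDB·BDB·C·BDB·ADA·BDB·C·BDB·BDB·ADA·BDB
    B ↦ BDB
    C ↦ ADA
    D ↦ C
  step 0 ⇒ step 1: ABC ⇒ B·BDB·ADA
    A ↦ B

A->B, B->BDB, C->ADA, D->C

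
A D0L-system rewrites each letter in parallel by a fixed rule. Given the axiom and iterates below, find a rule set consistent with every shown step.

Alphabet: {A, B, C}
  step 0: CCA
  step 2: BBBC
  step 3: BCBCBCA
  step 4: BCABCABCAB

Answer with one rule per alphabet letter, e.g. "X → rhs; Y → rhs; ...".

  step 3 ⇒ step 4: BCBCBCA ⇒ BC·A·BC·A·BC·A·B
    A ↦ B
    B ↦ BC
    C ↦ A

A->B, B->BC, C->A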